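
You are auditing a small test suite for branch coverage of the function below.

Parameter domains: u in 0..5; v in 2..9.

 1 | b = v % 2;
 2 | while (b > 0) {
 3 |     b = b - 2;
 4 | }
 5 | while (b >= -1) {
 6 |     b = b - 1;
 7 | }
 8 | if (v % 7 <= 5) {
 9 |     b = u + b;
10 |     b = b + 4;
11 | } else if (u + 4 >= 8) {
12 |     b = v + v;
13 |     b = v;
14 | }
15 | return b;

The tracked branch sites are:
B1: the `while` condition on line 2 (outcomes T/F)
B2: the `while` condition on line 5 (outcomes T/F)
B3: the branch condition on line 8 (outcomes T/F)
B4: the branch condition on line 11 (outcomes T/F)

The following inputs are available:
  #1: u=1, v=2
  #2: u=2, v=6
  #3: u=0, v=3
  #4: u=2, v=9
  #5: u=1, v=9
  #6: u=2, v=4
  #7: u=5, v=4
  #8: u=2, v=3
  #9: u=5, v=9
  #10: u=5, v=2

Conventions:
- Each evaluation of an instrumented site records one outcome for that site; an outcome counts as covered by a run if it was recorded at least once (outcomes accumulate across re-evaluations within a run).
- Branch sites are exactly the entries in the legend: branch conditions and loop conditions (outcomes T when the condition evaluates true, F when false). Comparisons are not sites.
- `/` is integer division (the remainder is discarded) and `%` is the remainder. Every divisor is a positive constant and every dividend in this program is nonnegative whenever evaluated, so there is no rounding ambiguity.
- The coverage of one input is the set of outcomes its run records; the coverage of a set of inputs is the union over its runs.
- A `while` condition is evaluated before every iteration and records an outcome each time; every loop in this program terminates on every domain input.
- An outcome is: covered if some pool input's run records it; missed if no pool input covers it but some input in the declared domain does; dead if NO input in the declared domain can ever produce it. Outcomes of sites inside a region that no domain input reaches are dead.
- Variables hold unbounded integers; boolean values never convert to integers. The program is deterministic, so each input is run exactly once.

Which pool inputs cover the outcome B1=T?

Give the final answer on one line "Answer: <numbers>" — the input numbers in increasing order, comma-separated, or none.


input #1 (u=1, v=2): does not produce B1=T
input #2 (u=2, v=6): does not produce B1=T
input #3 (u=0, v=3): produces B1=T
input #4 (u=2, v=9): produces B1=T
input #5 (u=1, v=9): produces B1=T
input #6 (u=2, v=4): does not produce B1=T
input #7 (u=5, v=4): does not produce B1=T
input #8 (u=2, v=3): produces B1=T
input #9 (u=5, v=9): produces B1=T
input #10 (u=5, v=2): does not produce B1=T
Answer: 3, 4, 5, 8, 9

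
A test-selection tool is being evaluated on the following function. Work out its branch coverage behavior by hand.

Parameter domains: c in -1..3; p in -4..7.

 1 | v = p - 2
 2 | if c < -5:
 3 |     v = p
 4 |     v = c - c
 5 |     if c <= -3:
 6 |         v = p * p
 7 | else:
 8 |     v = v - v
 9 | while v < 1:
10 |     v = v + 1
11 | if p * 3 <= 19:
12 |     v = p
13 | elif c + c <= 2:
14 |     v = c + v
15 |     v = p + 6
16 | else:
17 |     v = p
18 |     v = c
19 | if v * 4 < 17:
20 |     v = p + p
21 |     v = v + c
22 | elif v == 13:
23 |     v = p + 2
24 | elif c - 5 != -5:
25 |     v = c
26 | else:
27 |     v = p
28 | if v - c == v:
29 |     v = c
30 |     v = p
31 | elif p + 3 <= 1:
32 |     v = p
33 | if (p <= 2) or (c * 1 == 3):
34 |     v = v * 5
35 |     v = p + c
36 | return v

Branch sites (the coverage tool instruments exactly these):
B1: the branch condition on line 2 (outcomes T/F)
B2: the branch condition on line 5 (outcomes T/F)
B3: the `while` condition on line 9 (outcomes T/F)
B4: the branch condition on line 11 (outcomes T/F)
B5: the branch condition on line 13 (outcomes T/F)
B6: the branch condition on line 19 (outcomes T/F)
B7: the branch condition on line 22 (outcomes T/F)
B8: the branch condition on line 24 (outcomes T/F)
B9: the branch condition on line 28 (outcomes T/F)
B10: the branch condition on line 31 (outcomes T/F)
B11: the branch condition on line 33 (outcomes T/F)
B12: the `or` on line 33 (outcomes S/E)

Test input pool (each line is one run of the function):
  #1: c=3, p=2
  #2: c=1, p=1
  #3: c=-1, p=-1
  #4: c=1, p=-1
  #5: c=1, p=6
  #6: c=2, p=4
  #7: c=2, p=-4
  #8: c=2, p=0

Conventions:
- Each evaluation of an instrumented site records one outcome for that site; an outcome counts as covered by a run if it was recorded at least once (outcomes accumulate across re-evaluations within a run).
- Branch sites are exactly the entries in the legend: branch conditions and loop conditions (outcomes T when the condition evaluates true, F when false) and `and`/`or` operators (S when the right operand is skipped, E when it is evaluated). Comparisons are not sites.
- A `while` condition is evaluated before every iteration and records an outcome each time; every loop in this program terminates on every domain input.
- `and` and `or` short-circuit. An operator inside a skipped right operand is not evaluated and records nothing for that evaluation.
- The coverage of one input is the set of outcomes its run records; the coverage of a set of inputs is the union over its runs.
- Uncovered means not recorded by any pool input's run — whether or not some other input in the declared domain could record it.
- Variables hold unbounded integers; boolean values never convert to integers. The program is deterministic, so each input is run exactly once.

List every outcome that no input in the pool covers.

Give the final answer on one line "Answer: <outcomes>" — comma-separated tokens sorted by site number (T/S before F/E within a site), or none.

run #1 (c=3, p=2) records B1=F, B3=T, B3=F, B4=T, B6=T, B9=F, B10=F, B11=T, B12=S
run #2 (c=1, p=1) records B1=F, B3=T, B3=F, B4=T, B6=T, B9=F, B10=F, B11=T, B12=S
run #3 (c=-1, p=-1) records B1=F, B3=T, B3=F, B4=T, B6=T, B9=F, B10=F, B11=T, B12=S
run #4 (c=1, p=-1) records B1=F, B3=T, B3=F, B4=T, B6=T, B9=F, B10=F, B11=T, B12=S
run #5 (c=1, p=6) records B1=F, B3=T, B3=F, B4=T, B6=F, B7=F, B8=T, B9=F, B10=F, B11=F, B12=E
run #6 (c=2, p=4) records B1=F, B3=T, B3=F, B4=T, B6=T, B9=F, B10=F, B11=F, B12=E
run #7 (c=2, p=-4) records B1=F, B3=T, B3=F, B4=T, B6=T, B9=F, B10=T, B11=T, B12=S
run #8 (c=2, p=0) records B1=F, B3=T, B3=F, B4=T, B6=T, B9=F, B10=F, B11=T, B12=S
union over the pool: B1=F, B3=T, B3=F, B4=T, B6=T, B6=F, B7=F, B8=T, B9=F, B10=T, B10=F, B11=T, B11=F, B12=S, B12=E
uncovered (9 of 24): B1=T, B2=T, B2=F, B4=F, B5=T, B5=F, B7=T, B8=F, B9=T

Answer: B1=T, B2=T, B2=F, B4=F, B5=T, B5=F, B7=T, B8=F, B9=T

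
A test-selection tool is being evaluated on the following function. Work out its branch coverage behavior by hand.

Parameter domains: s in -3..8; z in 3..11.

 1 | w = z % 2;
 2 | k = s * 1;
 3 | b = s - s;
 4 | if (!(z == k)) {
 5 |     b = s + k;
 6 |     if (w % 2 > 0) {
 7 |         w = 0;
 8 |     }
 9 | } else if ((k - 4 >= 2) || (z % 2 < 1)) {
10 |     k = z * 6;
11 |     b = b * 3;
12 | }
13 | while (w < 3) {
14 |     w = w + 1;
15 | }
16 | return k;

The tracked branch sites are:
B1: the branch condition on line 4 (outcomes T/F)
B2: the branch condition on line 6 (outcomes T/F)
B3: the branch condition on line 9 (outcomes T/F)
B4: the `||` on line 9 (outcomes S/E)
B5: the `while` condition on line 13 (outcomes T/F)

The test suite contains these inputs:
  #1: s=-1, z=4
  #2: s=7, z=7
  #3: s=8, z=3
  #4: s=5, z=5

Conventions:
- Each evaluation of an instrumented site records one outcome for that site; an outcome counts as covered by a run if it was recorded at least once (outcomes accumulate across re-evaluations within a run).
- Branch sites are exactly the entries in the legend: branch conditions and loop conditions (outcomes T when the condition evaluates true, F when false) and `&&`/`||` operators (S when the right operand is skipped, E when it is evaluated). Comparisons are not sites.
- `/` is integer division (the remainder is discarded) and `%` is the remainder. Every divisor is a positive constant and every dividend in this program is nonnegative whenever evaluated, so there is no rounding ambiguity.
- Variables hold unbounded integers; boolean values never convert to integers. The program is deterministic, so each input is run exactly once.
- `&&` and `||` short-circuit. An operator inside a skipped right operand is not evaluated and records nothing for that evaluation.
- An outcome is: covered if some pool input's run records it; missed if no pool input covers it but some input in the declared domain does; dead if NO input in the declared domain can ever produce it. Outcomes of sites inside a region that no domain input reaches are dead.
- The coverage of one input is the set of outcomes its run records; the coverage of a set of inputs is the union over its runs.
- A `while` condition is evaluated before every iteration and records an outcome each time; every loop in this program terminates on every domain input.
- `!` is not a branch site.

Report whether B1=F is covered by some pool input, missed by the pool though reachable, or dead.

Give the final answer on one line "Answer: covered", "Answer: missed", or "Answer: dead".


B1=F is recorded by pool input(s) 2, 4 -> covered
Answer: covered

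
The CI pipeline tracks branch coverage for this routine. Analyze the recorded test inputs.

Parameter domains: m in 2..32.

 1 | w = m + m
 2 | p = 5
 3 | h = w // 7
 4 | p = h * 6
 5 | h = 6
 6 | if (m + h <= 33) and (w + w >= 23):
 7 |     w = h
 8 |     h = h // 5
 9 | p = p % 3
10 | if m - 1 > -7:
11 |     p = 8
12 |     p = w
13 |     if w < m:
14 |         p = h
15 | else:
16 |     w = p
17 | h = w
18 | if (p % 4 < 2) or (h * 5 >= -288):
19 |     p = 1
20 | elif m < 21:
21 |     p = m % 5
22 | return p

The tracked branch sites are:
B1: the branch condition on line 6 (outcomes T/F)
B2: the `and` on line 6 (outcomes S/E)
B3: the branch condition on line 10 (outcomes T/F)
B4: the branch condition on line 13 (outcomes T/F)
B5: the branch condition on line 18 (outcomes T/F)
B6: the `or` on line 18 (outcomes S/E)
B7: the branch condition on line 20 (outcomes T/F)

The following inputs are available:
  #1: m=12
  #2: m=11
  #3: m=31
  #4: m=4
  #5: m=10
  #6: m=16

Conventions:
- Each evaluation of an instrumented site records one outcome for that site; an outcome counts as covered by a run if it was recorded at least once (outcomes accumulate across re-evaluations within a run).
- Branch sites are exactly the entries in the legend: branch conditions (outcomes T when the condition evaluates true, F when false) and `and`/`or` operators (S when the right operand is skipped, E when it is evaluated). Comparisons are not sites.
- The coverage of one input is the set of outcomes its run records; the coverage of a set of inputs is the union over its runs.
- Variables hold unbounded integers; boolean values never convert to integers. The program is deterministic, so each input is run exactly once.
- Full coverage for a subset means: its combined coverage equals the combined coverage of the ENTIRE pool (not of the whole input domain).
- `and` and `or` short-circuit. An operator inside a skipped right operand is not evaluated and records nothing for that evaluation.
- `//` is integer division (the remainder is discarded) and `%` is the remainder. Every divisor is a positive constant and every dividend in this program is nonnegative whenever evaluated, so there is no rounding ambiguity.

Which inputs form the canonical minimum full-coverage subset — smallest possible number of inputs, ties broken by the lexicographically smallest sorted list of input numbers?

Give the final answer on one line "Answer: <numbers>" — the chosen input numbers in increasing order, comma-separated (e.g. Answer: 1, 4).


input #1 (m=12): events B2->E, B1->T, B3->T, B4->T, B6->S, B5->T; covers B1=T, B2=E, B3=T, B4=T, B5=T, B6=S
input #2 (m=11): events B2->E, B1->T, B3->T, B4->T, B6->S, B5->T; covers B1=T, B2=E, B3=T, B4=T, B5=T, B6=S
input #3 (m=31): events B2->S, B1->F, B3->T, B4->F, B6->E, B5->T; covers B1=F, B2=S, B3=T, B4=F, B5=T, B6=E
input #4 (m=4): events B2->E, B1->F, B3->T, B4->F, B6->S, B5->T; covers B1=F, B2=E, B3=T, B4=F, B5=T, B6=S
input #5 (m=10): events B2->E, B1->T, B3->T, B4->T, B6->S, B5->T; covers B1=T, B2=E, B3=T, B4=T, B5=T, B6=S
input #6 (m=16): events B2->E, B1->T, B3->T, B4->T, B6->S, B5->T; covers B1=T, B2=E, B3=T, B4=T, B5=T, B6=S
pool-wide coverage (10 outcomes): B1=T, B1=F, B2=S, B2=E, B3=T, B4=T, B4=F, B5=T, B6=S, B6=E
every size-1 subset falls short of the 10 outcomes (best: 6/10)
size 2: inputs {1, 3} cover all 10 outcomes, and no lexicographically smaller subset of this size does
Answer: 1, 3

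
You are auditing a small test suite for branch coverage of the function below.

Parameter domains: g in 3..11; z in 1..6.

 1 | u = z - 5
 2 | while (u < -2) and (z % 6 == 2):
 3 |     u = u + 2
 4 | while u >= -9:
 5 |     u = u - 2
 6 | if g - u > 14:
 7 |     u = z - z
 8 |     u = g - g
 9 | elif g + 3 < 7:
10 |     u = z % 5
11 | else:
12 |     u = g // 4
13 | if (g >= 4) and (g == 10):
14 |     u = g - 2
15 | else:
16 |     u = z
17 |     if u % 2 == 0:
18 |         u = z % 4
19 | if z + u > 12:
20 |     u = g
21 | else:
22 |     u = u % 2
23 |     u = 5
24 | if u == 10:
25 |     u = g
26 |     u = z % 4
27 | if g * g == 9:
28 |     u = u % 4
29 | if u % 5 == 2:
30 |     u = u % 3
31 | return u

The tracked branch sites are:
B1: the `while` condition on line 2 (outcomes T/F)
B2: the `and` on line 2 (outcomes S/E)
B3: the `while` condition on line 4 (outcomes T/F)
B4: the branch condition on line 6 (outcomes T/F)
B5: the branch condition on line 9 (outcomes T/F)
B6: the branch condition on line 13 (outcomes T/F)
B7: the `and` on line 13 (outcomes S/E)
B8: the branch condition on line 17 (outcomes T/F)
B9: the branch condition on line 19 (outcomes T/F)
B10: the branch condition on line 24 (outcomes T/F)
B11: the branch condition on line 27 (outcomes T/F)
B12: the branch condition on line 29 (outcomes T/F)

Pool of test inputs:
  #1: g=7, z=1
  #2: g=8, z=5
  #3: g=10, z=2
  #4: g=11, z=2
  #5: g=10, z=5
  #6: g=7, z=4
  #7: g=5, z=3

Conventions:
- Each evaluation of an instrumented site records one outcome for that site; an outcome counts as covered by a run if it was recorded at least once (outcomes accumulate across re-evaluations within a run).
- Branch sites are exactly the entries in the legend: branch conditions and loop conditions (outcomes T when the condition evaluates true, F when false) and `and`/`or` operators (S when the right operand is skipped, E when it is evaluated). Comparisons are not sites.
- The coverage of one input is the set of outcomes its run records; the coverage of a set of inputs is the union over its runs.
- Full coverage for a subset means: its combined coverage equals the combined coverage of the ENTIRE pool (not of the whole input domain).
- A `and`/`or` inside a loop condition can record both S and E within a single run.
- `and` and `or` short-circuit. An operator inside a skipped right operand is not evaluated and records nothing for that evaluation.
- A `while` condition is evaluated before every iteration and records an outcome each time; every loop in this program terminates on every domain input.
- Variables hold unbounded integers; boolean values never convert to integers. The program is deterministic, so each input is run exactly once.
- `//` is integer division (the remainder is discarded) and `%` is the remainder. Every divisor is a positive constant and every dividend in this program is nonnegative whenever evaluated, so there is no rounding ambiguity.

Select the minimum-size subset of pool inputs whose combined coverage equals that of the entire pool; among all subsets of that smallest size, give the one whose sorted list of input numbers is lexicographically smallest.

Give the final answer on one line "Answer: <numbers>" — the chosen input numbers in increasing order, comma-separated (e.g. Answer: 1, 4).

test 1 (g=7, z=1) fires B2->E, B1->F, B3->T, B3->T, B3->T, B3->F, B4->T, B7->E, B6->F, B8->F, B9->F, B10->F, B11->F, B12->F; hits B1=F, B2=E, B3=T, B3=F, B4=T, B6=F, B7=E, B8=F, B9=F, B10=F, B11=F, B12=F
test 2 (g=8, z=5) fires B2->S, B1->F, B3->T, B3->T, B3->T, B3->T, B3->T, B3->F, B4->T, B7->E, B6->F, B8->F, B9->F, B10->F, ...; hits B1=F, B2=S, B3=T, B3=F, B4=T, B6=F, B7=E, B8=F, B9=F, B10=F, B11=F, B12=F
test 3 (g=10, z=2) fires B2->E, B1->T, B2->S, B1->F, B3->T, B3->T, B3->T, B3->T, B3->T, B3->F, B4->T, B7->E, B6->T, B9->F, ...; hits B1=T, B1=F, B2=S, B2=E, B3=T, B3=F, B4=T, B6=T, B7=E, B9=F, B10=F, B11=F, B12=F
test 4 (g=11, z=2) fires B2->E, B1->T, B2->S, B1->F, B3->T, B3->T, B3->T, B3->T, B3->T, B3->F, B4->T, B7->E, B6->F, B8->T, ...; hits B1=T, B1=F, B2=S, B2=E, B3=T, B3=F, B4=T, B6=F, B7=E, B8=T, B9=F, B10=F, B11=F, B12=F
test 5 (g=10, z=5) fires B2->S, B1->F, B3->T, B3->T, B3->T, B3->T, B3->T, B3->F, B4->T, B7->E, B6->T, B9->T, B10->T, B11->F, ...; hits B1=F, B2=S, B3=T, B3=F, B4=T, B6=T, B7=E, B9=T, B10=T, B11=F, B12=F
test 6 (g=7, z=4) fires B2->S, B1->F, B3->T, B3->T, B3->T, B3->T, B3->T, B3->F, B4->T, B7->E, B6->F, B8->T, B9->F, B10->F, ...; hits B1=F, B2=S, B3=T, B3=F, B4=T, B6=F, B7=E, B8=T, B9=F, B10=F, B11=F, B12=F
test 7 (g=5, z=3) fires B2->S, B1->F, B3->T, B3->T, B3->T, B3->T, B3->F, B4->T, B7->E, B6->F, B8->F, B9->F, B10->F, B11->F, ...; hits B1=F, B2=S, B3=T, B3=F, B4=T, B6=F, B7=E, B8=F, B9=F, B10=F, B11=F, B12=F
pool-wide coverage (18 outcomes): B1=T, B1=F, B2=S, B2=E, B3=T, B3=F, B4=T, B6=T, B6=F, B7=E, B8=T, B8=F, B9=T, B9=F, B10=T, B10=F, B11=F, B12=F
checked all size-1 subsets: none covers 18 outcomes (max 14/18)
checked all size-2 subsets: none covers 18 outcomes (max 17/18)
the canonical winner is {1, 4, 5}: size 3, full 18-outcome coverage, earliest index list among size-3 covers

Answer: 1, 4, 5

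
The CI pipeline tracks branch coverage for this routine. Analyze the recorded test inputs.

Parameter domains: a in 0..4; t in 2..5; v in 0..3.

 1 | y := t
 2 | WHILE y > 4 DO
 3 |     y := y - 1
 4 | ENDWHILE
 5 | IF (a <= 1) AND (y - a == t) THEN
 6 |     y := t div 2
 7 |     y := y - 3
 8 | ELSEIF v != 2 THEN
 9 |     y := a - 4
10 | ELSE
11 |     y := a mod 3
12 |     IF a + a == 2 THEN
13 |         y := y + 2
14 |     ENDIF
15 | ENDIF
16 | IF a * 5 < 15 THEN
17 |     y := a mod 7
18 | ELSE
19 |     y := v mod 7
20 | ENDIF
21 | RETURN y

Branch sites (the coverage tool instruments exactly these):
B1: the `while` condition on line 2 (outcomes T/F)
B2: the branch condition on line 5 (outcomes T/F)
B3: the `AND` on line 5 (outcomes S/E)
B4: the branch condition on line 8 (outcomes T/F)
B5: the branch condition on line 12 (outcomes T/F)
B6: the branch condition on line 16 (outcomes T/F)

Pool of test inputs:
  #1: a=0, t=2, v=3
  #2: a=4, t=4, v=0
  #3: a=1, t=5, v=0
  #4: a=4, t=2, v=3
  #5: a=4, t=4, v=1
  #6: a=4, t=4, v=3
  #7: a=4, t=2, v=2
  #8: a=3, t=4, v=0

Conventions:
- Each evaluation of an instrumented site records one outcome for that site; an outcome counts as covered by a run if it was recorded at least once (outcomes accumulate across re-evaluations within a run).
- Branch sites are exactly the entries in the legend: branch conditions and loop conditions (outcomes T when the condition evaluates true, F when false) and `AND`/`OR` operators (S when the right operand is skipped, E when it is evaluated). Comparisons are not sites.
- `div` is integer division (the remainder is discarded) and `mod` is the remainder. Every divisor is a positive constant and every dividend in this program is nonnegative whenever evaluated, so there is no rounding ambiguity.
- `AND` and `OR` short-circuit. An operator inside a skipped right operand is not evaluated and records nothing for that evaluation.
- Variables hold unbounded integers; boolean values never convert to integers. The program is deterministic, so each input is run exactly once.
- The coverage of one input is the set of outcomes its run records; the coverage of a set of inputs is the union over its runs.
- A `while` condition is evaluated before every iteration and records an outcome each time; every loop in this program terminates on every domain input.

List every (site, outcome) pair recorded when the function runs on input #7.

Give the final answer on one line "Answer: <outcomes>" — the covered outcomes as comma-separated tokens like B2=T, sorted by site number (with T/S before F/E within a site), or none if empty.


Event log for input #7 (a=4, t=2, v=2):
  B1->F, B3->S, B2->F, B4->F, B5->F, B6->F
distinct outcomes covered: B1=F, B2=F, B3=S, B4=F, B5=F, B6=F
Answer: B1=F, B2=F, B3=S, B4=F, B5=F, B6=F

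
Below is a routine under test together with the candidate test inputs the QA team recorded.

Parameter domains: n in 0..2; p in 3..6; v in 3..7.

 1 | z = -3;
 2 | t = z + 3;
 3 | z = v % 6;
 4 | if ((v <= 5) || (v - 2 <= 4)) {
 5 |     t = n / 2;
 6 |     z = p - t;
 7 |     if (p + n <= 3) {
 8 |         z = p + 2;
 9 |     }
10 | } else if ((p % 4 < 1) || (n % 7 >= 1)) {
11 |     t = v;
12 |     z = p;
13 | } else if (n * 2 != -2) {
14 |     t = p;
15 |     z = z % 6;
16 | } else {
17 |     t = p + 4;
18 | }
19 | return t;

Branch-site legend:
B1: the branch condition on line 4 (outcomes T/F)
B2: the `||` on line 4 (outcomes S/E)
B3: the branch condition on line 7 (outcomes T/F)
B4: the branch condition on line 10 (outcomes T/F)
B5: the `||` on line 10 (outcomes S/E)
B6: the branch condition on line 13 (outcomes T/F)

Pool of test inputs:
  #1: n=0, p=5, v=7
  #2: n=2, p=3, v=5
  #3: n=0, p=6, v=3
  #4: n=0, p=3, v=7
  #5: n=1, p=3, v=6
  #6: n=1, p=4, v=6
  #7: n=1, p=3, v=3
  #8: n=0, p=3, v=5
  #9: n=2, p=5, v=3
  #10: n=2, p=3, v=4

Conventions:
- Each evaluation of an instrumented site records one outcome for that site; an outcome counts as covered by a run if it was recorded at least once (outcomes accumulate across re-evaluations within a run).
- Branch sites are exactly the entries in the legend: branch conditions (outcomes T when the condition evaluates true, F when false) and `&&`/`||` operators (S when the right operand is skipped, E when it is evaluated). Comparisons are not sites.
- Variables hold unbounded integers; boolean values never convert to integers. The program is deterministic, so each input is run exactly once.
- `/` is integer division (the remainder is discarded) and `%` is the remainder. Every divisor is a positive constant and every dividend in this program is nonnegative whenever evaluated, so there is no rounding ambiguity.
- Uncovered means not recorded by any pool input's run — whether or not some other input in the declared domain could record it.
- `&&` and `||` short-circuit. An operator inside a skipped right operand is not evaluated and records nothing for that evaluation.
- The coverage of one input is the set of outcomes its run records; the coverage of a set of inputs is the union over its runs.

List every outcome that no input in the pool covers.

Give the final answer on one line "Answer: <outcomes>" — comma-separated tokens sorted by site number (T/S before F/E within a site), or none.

run #1 (n=0, p=5, v=7) runs B2->E, B1->F, B5->E, B4->F, B6->T; records B1=F, B2=E, B4=F, B5=E, B6=T
run #2 (n=2, p=3, v=5) runs B2->S, B1->T, B3->F; records B1=T, B2=S, B3=F
run #3 (n=0, p=6, v=3) runs B2->S, B1->T, B3->F; records B1=T, B2=S, B3=F
run #4 (n=0, p=3, v=7) runs B2->E, B1->F, B5->E, B4->F, B6->T; records B1=F, B2=E, B4=F, B5=E, B6=T
run #5 (n=1, p=3, v=6) runs B2->E, B1->T, B3->F; records B1=T, B2=E, B3=F
run #6 (n=1, p=4, v=6) runs B2->E, B1->T, B3->F; records B1=T, B2=E, B3=F
run #7 (n=1, p=3, v=3) runs B2->S, B1->T, B3->F; records B1=T, B2=S, B3=F
run #8 (n=0, p=3, v=5) runs B2->S, B1->T, B3->T; records B1=T, B2=S, B3=T
run #9 (n=2, p=5, v=3) runs B2->S, B1->T, B3->F; records B1=T, B2=S, B3=F
run #10 (n=2, p=3, v=4) runs B2->S, B1->T, B3->F; records B1=T, B2=S, B3=F
union over the pool: B1=T, B1=F, B2=S, B2=E, B3=T, B3=F, B4=F, B5=E, B6=T
uncovered (3 of 12): B4=T, B5=S, B6=F

Answer: B4=T, B5=S, B6=F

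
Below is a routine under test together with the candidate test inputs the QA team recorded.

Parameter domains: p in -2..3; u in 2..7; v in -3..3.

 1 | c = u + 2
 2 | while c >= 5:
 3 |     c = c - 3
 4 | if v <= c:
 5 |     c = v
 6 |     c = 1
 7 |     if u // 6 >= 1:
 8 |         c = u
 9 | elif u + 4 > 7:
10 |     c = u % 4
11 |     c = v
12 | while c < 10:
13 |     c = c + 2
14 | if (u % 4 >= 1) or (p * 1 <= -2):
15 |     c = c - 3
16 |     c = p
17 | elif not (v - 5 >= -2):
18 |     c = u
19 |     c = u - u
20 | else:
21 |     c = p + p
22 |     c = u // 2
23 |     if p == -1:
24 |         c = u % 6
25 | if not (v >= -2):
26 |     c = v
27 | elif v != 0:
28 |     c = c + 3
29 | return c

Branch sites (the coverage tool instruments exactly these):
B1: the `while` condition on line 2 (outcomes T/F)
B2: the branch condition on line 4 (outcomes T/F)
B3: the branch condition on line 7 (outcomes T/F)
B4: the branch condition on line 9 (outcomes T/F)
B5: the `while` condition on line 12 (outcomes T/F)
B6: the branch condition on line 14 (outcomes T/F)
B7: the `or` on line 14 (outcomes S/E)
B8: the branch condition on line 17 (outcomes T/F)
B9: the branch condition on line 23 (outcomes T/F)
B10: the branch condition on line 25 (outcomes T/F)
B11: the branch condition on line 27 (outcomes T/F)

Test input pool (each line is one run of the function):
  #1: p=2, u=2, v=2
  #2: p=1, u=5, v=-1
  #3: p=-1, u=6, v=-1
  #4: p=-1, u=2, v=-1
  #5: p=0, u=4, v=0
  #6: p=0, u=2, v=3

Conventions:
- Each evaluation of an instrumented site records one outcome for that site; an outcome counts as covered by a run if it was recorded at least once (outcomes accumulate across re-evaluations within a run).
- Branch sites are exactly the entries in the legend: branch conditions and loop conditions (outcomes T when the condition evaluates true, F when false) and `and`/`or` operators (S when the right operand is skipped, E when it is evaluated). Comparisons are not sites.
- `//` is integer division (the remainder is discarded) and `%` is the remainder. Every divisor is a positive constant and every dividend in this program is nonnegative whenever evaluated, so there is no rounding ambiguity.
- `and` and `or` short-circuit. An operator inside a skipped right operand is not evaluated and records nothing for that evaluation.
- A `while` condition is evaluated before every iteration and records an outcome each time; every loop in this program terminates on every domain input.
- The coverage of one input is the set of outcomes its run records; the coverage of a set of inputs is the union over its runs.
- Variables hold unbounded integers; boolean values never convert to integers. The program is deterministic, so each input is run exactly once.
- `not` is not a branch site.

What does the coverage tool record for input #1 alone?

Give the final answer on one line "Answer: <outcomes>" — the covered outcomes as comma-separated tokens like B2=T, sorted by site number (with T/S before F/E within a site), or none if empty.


Running input #1 (p=2, u=2, v=2), event by event:
  B1->F, B2->T, B3->F, B5->T, B5->T, B5->T, B5->T, B5->T, B5->F, B7->S
  B6->T, B10->F, B11->T
distinct outcomes covered: B1=F, B2=T, B3=F, B5=T, B5=F, B6=T, B7=S, B10=F, B11=T
Answer: B1=F, B2=T, B3=F, B5=T, B5=F, B6=T, B7=S, B10=F, B11=T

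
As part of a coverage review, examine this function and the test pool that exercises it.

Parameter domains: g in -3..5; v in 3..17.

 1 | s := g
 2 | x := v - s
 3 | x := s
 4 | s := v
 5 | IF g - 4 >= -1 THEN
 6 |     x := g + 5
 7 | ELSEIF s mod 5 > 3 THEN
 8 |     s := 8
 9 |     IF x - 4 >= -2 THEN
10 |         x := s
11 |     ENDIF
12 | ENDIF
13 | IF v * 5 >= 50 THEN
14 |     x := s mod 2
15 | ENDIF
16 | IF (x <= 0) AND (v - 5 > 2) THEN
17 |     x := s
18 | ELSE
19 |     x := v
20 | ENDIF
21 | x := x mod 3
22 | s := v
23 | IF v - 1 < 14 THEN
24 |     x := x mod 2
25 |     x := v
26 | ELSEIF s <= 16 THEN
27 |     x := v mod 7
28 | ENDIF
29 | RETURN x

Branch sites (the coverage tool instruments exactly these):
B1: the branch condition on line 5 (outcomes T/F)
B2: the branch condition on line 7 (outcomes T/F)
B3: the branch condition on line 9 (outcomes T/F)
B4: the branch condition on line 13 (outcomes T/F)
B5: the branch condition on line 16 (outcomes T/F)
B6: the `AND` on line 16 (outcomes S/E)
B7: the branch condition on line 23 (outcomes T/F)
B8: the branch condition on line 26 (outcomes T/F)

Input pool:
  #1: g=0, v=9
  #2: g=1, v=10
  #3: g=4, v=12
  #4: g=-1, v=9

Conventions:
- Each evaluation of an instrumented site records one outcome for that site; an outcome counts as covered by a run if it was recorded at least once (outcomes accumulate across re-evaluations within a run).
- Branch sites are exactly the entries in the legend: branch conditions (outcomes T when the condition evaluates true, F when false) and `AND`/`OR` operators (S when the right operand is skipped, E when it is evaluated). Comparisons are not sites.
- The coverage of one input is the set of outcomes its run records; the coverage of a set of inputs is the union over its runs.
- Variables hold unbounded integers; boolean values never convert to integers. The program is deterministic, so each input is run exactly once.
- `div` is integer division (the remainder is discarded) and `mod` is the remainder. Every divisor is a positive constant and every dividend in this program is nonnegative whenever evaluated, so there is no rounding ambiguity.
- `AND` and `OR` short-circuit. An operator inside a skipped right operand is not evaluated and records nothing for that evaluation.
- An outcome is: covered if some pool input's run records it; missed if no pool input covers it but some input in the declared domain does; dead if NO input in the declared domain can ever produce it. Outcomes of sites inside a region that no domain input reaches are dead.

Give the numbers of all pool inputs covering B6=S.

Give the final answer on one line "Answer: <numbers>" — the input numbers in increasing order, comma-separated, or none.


input #1 (g=0, v=9): does not record B6=S
input #2 (g=1, v=10): does not record B6=S
input #3 (g=4, v=12): does not record B6=S
input #4 (g=-1, v=9): does not record B6=S
Answer: none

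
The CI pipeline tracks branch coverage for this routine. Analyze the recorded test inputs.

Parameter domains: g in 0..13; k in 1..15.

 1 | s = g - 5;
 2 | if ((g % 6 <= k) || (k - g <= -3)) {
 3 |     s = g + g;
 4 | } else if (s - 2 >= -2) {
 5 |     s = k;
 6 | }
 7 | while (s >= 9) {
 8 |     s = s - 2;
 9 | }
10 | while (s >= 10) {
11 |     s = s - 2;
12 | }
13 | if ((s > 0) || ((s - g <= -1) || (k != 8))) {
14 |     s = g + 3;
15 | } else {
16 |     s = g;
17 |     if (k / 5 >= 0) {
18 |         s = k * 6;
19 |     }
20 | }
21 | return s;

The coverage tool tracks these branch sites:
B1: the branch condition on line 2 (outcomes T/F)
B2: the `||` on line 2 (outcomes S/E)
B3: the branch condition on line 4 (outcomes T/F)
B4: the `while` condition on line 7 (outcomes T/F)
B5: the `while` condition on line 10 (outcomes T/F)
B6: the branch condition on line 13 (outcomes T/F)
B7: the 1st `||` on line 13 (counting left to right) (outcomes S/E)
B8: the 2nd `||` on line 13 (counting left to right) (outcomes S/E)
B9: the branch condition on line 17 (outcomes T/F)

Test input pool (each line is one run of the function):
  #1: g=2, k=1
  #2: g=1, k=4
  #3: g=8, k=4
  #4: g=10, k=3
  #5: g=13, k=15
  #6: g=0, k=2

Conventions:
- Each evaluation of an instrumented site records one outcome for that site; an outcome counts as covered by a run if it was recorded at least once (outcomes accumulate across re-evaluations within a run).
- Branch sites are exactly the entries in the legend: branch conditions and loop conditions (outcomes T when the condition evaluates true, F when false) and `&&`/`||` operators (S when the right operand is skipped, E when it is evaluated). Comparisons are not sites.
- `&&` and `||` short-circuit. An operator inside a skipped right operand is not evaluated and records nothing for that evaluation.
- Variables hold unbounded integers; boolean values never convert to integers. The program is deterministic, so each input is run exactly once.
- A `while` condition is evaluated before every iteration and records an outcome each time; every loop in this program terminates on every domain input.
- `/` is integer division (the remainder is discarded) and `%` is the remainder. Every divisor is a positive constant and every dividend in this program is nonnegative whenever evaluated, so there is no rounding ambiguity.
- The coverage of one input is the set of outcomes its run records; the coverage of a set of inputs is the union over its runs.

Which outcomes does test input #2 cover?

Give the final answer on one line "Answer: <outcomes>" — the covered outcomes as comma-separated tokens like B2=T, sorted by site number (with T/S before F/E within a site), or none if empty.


Running input #2 (g=1, k=4), event by event:
  B2->S, B1->T, B4->F, B5->F, B7->S, B6->T
deduplicating events, the covered set is: B1=T, B2=S, B4=F, B5=F, B6=T, B7=S
Answer: B1=T, B2=S, B4=F, B5=F, B6=T, B7=S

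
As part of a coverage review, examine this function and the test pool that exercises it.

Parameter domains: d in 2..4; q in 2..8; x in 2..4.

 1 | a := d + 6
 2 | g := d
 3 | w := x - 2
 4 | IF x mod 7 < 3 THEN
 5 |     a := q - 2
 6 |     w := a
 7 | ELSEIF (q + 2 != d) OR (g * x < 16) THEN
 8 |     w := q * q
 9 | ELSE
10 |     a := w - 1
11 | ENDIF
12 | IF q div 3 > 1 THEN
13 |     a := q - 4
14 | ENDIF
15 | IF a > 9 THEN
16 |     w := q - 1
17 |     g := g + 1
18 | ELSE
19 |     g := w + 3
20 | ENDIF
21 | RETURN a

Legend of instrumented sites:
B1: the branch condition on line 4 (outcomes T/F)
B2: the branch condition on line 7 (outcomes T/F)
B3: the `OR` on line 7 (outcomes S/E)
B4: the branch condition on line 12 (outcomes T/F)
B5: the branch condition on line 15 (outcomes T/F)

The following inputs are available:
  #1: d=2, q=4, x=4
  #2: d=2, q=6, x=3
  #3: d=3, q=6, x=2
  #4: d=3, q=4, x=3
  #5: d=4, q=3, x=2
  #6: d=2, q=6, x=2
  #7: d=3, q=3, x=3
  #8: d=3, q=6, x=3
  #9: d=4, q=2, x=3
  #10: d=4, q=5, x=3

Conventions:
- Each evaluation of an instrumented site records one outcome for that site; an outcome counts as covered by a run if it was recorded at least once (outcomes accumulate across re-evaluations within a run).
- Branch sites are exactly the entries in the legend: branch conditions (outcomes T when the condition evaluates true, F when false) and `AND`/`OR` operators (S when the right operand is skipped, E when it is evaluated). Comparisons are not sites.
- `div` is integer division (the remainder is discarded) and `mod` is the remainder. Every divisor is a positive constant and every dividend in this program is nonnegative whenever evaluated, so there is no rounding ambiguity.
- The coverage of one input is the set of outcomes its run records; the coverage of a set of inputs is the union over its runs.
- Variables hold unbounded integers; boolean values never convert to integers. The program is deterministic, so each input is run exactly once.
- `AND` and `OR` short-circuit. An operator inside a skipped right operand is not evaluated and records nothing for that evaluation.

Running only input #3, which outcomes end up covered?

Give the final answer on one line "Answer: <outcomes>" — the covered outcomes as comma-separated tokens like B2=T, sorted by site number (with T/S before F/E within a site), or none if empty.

Event log for input #3 (d=3, q=6, x=2):
  B1->T, B4->T, B5->F
distinct outcomes covered: B1=T, B4=T, B5=F

Answer: B1=T, B4=T, B5=F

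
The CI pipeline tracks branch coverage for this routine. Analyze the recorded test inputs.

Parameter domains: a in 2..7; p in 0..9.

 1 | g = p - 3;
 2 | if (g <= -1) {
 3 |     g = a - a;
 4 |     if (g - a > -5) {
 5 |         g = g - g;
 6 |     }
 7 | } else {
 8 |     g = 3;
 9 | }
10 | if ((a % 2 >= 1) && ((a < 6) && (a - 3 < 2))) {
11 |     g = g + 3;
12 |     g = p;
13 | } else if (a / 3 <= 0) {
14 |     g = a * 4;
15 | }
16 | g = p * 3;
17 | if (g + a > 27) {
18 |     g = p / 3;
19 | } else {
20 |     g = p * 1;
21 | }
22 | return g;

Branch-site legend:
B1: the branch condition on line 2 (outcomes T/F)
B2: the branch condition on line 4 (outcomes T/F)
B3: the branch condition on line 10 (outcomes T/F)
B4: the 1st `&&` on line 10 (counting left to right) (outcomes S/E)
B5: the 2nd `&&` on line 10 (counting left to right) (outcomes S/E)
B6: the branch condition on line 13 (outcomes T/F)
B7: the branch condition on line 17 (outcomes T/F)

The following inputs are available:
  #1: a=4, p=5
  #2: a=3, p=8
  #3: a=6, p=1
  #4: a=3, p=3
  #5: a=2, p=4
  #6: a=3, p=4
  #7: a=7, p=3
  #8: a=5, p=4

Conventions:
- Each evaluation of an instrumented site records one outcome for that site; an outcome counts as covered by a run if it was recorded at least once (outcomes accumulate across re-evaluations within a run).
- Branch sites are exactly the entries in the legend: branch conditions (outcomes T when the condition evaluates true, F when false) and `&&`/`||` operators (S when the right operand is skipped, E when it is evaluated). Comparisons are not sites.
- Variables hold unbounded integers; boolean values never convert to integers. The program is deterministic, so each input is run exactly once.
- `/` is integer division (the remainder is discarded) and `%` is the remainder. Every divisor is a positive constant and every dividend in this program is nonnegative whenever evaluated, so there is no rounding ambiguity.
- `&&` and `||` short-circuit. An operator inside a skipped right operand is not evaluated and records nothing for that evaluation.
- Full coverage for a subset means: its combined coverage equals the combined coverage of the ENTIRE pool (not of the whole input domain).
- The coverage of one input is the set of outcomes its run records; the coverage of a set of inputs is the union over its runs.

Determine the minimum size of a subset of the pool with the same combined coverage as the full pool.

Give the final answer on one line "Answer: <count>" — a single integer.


input #1, a=4, p=5: outcomes B1=F, B3=F, B4=S, B6=F, B7=F
input #2, a=3, p=8: outcomes B1=F, B3=T, B4=E, B5=E, B7=F
input #3, a=6, p=1: outcomes B1=T, B2=F, B3=F, B4=S, B6=F, B7=F
input #4, a=3, p=3: outcomes B1=F, B3=T, B4=E, B5=E, B7=F
input #5, a=2, p=4: outcomes B1=F, B3=F, B4=S, B6=T, B7=F
input #6, a=3, p=4: outcomes B1=F, B3=T, B4=E, B5=E, B7=F
input #7, a=7, p=3: outcomes B1=F, B3=F, B4=E, B5=S, B6=F, B7=F
input #8, a=5, p=4: outcomes B1=F, B3=F, B4=E, B5=E, B6=F, B7=F
together the pool reaches 12 outcomes: B1=T, B1=F, B2=F, B3=T, B3=F, B4=S, B4=E, B5=S, B5=E, B6=T, B6=F, B7=F
size 1 is not enough: best union over all size-1 subsets is 6/12
size 2 is not enough: best union over all size-2 subsets is 10/12
size 3 is not enough: best union over all size-3 subsets is 11/12
inputs {2, 3, 5, 7} (size 4) cover everything; no size-4 subset with a lexicographically smaller index list covers all 12
Answer: 4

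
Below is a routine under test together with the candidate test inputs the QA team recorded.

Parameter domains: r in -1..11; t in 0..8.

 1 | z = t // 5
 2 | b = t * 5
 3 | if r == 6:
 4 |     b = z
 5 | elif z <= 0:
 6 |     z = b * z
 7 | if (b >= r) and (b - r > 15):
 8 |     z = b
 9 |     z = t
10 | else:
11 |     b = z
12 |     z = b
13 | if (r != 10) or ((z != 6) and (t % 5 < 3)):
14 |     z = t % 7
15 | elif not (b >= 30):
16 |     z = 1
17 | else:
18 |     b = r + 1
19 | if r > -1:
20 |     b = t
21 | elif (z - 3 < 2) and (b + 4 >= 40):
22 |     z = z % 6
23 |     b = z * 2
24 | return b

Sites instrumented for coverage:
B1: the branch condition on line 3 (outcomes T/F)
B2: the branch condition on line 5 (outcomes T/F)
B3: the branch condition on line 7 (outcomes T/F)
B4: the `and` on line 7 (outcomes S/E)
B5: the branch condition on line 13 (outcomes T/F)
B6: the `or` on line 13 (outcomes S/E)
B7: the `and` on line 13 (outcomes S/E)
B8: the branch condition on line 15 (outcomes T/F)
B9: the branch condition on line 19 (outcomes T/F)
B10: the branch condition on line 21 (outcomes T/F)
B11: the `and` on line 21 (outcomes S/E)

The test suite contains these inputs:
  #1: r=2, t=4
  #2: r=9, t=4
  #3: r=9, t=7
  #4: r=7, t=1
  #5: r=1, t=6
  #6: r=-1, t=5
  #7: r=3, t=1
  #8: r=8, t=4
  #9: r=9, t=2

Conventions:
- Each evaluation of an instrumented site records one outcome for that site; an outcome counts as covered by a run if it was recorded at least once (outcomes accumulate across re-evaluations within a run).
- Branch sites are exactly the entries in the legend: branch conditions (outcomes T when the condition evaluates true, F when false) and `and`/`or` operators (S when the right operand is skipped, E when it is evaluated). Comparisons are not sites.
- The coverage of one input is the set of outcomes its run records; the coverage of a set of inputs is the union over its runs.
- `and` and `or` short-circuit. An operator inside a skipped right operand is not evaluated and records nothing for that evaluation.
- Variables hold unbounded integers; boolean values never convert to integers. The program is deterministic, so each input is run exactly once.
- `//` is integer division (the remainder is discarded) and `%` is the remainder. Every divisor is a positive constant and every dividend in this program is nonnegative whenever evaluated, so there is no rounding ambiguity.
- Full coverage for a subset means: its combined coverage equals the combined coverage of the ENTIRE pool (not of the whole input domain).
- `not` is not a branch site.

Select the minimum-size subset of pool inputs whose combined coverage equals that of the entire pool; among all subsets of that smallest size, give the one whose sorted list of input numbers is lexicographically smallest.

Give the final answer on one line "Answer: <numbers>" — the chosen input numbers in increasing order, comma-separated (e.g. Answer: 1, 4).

run #1 (r=2, t=4) runs B1->F, B2->T, B4->E, B3->T, B6->S, B5->T, B9->T; records B1=F, B2=T, B3=T, B4=E, B5=T, B6=S, B9=T
run #2 (r=9, t=4) runs B1->F, B2->T, B4->E, B3->F, B6->S, B5->T, B9->T; records B1=F, B2=T, B3=F, B4=E, B5=T, B6=S, B9=T
run #3 (r=9, t=7) runs B1->F, B2->F, B4->E, B3->T, B6->S, B5->T, B9->T; records B1=F, B2=F, B3=T, B4=E, B5=T, B6=S, B9=T
run #4 (r=7, t=1) runs B1->F, B2->T, B4->S, B3->F, B6->S, B5->T, B9->T; records B1=F, B2=T, B3=F, B4=S, B5=T, B6=S, B9=T
run #5 (r=1, t=6) runs B1->F, B2->F, B4->E, B3->T, B6->S, B5->T, B9->T; records B1=F, B2=F, B3=T, B4=E, B5=T, B6=S, B9=T
run #6 (r=-1, t=5) runs B1->F, B2->F, B4->E, B3->T, B6->S, B5->T, B9->F, B11->S, B10->F; records B1=F, B2=F, B3=T, B4=E, B5=T, B6=S, B9=F, B10=F, B11=S
run #7 (r=3, t=1) runs B1->F, B2->T, B4->E, B3->F, B6->S, B5->T, B9->T; records B1=F, B2=T, B3=F, B4=E, B5=T, B6=S, B9=T
run #8 (r=8, t=4) runs B1->F, B2->T, B4->E, B3->F, B6->S, B5->T, B9->T; records B1=F, B2=T, B3=F, B4=E, B5=T, B6=S, B9=T
run #9 (r=9, t=2) runs B1->F, B2->T, B4->E, B3->F, B6->S, B5->T, B9->T; records B1=F, B2=T, B3=F, B4=E, B5=T, B6=S, B9=T
union over all inputs: B1=F, B2=T, B2=F, B3=T, B3=F, B4=S, B4=E, B5=T, B6=S, B9=T, B9=F, B10=F, B11=S (13 outcomes)
size 1 is not enough: best union over all size-1 subsets is 9/13
inputs {4, 6} (size 2) cover everything; no size-2 subset with a lexicographically smaller index list covers all 13

Answer: 4, 6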